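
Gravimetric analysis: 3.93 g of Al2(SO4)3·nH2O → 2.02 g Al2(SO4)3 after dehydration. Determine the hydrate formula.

Mass of water lost = 3.93 − 2.02 = 1.91 g → 1.91 / 18.02 = 0.106 mol H2O
Molar mass of Al2(SO4)3 = 342.17 g/mol → mol Al2(SO4)3 = 2.02 / 342.17 = 0.005903
n = 0.106 / 0.005903 = 17.95 ≈ 18 → Al2(SO4)3·18H2O

Al2(SO4)3·18H2O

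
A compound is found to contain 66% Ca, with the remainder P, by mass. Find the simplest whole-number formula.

Assume 100 g: 66 g Ca, 34 g P.
Ca: 66 g ÷ 40.08 g/mol = 1.647 mol
P: 34 g ÷ 30.97 g/mol = 1.098 mol
Smallest is P at 1.098 mol; normalising gives Ca 1.500, P 1.000
Scaling by 2: Ca 3.00, P 2.00 → Ca3P2

Ca3P2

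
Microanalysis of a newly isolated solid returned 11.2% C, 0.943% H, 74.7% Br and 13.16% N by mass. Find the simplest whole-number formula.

CHBrN

Assume 100 g: 11.2 g C, 0.943 g H, 74.7 g Br, 13.16 g N.
n(C) = 11.2/12.01 = 0.9326, n(H) = 0.943/1.008 = 0.9355, n(Br) = 74.7/79.90 = 0.9349, n(N) = 13.16/14.01 = 0.9393
Ratios (÷ 0.9326): C 1.000, H 1.003, Br 1.003, N 1.007
Ratio ≈ 1:1:1:1, so the empirical formula is CHBrN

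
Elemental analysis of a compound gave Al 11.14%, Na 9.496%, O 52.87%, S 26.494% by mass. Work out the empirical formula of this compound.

AlNaO8S2

Assume 100 g: 11.14 g Al, 9.496 g Na, 52.87 g O, 26.494 g S.
Al: 11.14 g ÷ 26.98 g/mol = 0.4129 mol
Na: 9.496 g ÷ 22.99 g/mol = 0.413 mol
O: 52.87 g ÷ 16.00 g/mol = 3.304 mol
S: 26.494 g ÷ 32.07 g/mol = 0.8261 mol
Divide by the smallest (0.4129 mol Al): Al 1.000, Na 1.000, O 8.003, S 2.001
→ AlNaO8S2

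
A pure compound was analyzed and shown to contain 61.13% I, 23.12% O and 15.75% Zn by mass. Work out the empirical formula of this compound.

I2O6Zn

Assume 100 g: 61.13 g I, 23.12 g O, 15.75 g Zn.
I: 61.13 g ÷ 126.90 g/mol = 0.4817 mol
O: 23.12 g ÷ 16.00 g/mol = 1.445 mol
Zn: 15.75 g ÷ 65.38 g/mol = 0.2409 mol
Divide by the smallest (0.2409 mol Zn): I 2.000, O 5.998, Zn 1.000
→ I2O6Zn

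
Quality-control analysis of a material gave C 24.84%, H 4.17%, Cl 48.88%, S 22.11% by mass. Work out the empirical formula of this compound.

C3H6Cl2S

Assume 100 g: 24.84 g C, 4.17 g H, 48.88 g Cl, 22.11 g S.
C: 24.84 g ÷ 12.01 g/mol = 2.068 mol
H: 4.17 g ÷ 1.008 g/mol = 4.137 mol
Cl: 48.88 g ÷ 35.45 g/mol = 1.379 mol
S: 22.11 g ÷ 32.07 g/mol = 0.6894 mol
Smallest is S at 0.6894 mol; normalising gives C 3.000, H 6.000, Cl 2.000, S 1.000
≈ 3:6:2:1 → C3H6Cl2S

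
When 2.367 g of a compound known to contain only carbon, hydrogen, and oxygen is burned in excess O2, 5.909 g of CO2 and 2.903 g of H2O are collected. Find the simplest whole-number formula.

mol C = 5.909 / 44.01 = 0.1343; mass C = 0.1343 × 12.01 = 1.613 g
mol H = 2 × (2.903 / 18.02) = 0.3222; mass H = 0.3222 × 1.008 = 0.3248 g
mass O = 2.367 − (1.937) = 0.4297 g → mol O = 0.02686
Smallest is O at 0.02686 mol; normalising gives C 4.999, H 11.997, O 1.000
→ C5H12O

C5H12O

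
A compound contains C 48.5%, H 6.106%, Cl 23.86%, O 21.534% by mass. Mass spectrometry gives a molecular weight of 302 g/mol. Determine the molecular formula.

Assume 100 g: 48.5 g C, 6.106 g H, 23.86 g Cl, 21.534 g O.
Moles — C: 48.5 / 12.01 = 4.038 mol; H: 6.106 / 1.008 = 6.058 mol; Cl: 23.86 / 35.45 = 0.6731 mol; O: 21.534 / 16.00 = 1.346 mol
Smallest is Cl at 0.6731 mol; normalising gives C 6.000, H 9.000, Cl 1.000, O 2.000
→ C6H9ClO2
Empirical-formula mass = 148.58 g/mol
n = 302 / 148.58 = 2.03 ≈ 2
Molecular formula = (C6H9ClO2)×2 = C12H18Cl2O4

C12H18Cl2O4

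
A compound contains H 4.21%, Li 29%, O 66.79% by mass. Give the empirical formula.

HLiO

Assume 100 g: 4.21 g H, 29 g Li, 66.79 g O.
H: 4.21 g ÷ 1.008 g/mol = 4.177 mol
Li: 29 g ÷ 6.94 g/mol = 4.179 mol
O: 66.79 g ÷ 16.00 g/mol = 4.174 mol
Ratios (÷ 4.174): H 1.001, Li 1.001, O 1.000
→ HLiO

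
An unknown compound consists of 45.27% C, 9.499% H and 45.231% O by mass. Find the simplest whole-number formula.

C4H10O3

Assume 100 g: 45.27 g C, 9.499 g H, 45.231 g O.
Moles — C: 45.27 / 12.01 = 3.769 mol; H: 9.499 / 1.008 = 9.424 mol; O: 45.231 / 16.00 = 2.827 mol
Ratios (÷ 2.827): C 1.333, H 3.334, O 1.000
×3: C 4.00, H 10.00, O 3.00 → C4H10O3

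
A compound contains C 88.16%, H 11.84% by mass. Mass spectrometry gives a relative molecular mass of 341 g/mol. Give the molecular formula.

C25H40

Assume 100 g: 88.16 g C, 11.84 g H.
n(C) = 88.16/12.01 = 7.341, n(H) = 11.84/1.008 = 11.75
Divide by the smallest (7.341 mol C): C 1.000, H 1.600
Multiply by 5: C 5.00, H 8.00 → C5H8
Empirical-formula mass = 68.11 g/mol
n = 341 / 68.11 = 5.01 ≈ 5
Molecular formula = (C5H8)×5 = C25H40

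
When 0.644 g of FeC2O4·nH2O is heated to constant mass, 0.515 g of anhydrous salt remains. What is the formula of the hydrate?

Mass of water lost = 0.644 − 0.515 = 0.129 g → 0.129 / 18.02 = 0.007159 mol H2O
Molar mass of FeC2O4 = 143.87 g/mol → mol FeC2O4 = 0.515 / 143.87 = 0.00358
n = 0.007159 / 0.00358 = 2.00 ≈ 2 → FeC2O4·2H2O

FeC2O4·2H2O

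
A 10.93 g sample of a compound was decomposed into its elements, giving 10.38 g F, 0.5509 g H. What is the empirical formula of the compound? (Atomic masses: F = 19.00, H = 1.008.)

FH

Moles — F: 10.38 / 19.00 = 0.5463 mol; H: 0.5509 / 1.008 = 0.5465 mol
Smallest is F at 0.5463 mol; normalising gives F 1.000, H 1.000
Ratio ≈ 1:1, so the empirical formula is FH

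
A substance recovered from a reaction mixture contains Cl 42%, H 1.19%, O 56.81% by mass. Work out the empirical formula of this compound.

ClHO3

Assume 100 g: 42 g Cl, 1.19 g H, 56.81 g O.
Moles — Cl: 42 / 35.45 = 1.185 mol; H: 1.19 / 1.008 = 1.181 mol; O: 56.81 / 16.00 = 3.551 mol
Smallest is H at 1.181 mol; normalising gives Cl 1.004, H 1.000, O 3.008
→ ClHO3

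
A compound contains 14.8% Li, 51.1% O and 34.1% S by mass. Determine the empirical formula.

Li2O3S

Assume 100 g: 14.8 g Li, 51.1 g O, 34.1 g S.
n(Li) = 14.8/6.94 = 2.133, n(O) = 51.1/16.00 = 3.194, n(S) = 34.1/32.07 = 1.063
Smallest is S at 1.063 mol; normalising gives Li 2.006, O 3.004, S 1.000
→ Li2O3S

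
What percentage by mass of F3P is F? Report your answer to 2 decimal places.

Molar mass = 3(19.00) + 1(30.97) = 87.970 g/mol
Mass of F per mole = 3 × 19.00 = 57.000 g
% F = 57.000 / 87.970 × 100 = 64.79%

64.79%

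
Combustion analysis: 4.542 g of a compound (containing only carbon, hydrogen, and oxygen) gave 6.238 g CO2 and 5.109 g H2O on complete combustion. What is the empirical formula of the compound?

mol C = 6.238 / 44.01 = 0.1417; mass C = 0.1417 × 12.01 = 1.702 g
mol H = 2 × (5.109 / 18.02) = 0.5670; mass H = 0.5670 × 1.008 = 0.5716 g
mass O = 4.542 − (2.274) = 2.268 g → mol O = 0.1418
Ratios (÷ 0.1417): C 1.000, H 4.001, O 1.000
≈ 1:4:1 → CH4O

CH4O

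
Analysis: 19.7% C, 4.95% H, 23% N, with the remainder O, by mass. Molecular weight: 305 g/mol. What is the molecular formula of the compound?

Assume 100 g: 19.7 g C, 4.95 g H, 23 g N, 52.35 g O.
Moles — C: 19.7 / 12.01 = 1.64 mol; H: 4.95 / 1.008 = 4.911 mol; N: 23 / 14.01 = 1.642 mol; O: 52.35 / 16.00 = 3.272 mol
Divide by the smallest (1.64 mol C): C 1.000, H 2.994, N 1.001, O 1.995
Ratio ≈ 1:3:1:2, so the empirical formula is CH3NO2
Empirical-formula mass = 61.04 g/mol
n = 305 / 61.04 = 5.00 ≈ 5
Molecular formula = (CH3NO2)×5 = C5H15N5O10

C5H15N5O10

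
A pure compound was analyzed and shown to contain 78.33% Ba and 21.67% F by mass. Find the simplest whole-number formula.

Assume 100 g: 78.33 g Ba, 21.67 g F.
Ba: 78.33 g ÷ 137.33 g/mol = 0.5704 mol
F: 21.67 g ÷ 19.00 g/mol = 1.141 mol
Ratios (÷ 0.5704): Ba 1.000, F 2.000
Ratio ≈ 1:2, so the empirical formula is BaF2

BaF2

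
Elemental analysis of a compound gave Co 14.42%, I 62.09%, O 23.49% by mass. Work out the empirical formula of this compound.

Assume 100 g: 14.42 g Co, 62.09 g I, 23.49 g O.
Moles — Co: 14.42 / 58.93 = 0.2447 mol; I: 62.09 / 126.90 = 0.4893 mol; O: 23.49 / 16.00 = 1.468 mol
Smallest is Co at 0.2447 mol; normalising gives Co 1.000, I 2.000, O 6.000
≈ 1:2:6 → CoI2O6

CoI2O6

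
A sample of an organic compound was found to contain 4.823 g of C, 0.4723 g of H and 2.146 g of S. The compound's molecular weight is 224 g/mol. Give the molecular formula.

n(C) = 4.823/12.01 = 0.4016, n(H) = 0.4723/1.008 = 0.4686, n(S) = 2.146/32.07 = 0.06692
Divide by the smallest (0.06692 mol S): C 6.001, H 7.002, S 1.000
Ratio ≈ 6:7:1, so the empirical formula is C6H7S
Empirical-formula mass = 111.19 g/mol
n = 224 / 111.19 = 2.01 ≈ 2
Molecular formula = (C6H7S)×2 = C12H14S2

C12H14S2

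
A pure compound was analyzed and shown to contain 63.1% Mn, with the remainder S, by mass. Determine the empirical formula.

MnS

Assume 100 g: 63.1 g Mn, 36.9 g S.
n(Mn) = 63.1/54.94 = 1.149, n(S) = 36.9/32.07 = 1.151
Ratios (÷ 1.149): Mn 1.000, S 1.002
Ratio ≈ 1:1, so the empirical formula is MnS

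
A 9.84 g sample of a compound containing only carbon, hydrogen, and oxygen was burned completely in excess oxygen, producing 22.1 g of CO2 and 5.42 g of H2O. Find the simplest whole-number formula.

C5H6O2

mol C = 22.1 / 44.01 = 0.5022; mass C = 0.5022 × 12.01 = 6.031 g
mol H = 2 × (5.42 / 18.02) = 0.6016; mass H = 0.6016 × 1.008 = 0.6064 g
mass O = 9.84 − (6.637) = 3.203 g → mol O = 0.2002
Divide by the smallest (0.2002 mol O): C 2.509, H 3.005, O 1.000
Multiply by 2: C 5.02, H 6.01, O 2.00 → C5H6O2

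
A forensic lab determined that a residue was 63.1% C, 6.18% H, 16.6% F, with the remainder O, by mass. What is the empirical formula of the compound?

Assume 100 g: 63.1 g C, 6.18 g H, 16.6 g F, 14.12 g O.
n(C) = 63.1/12.01 = 5.254, n(H) = 6.18/1.008 = 6.131, n(F) = 16.6/19.00 = 0.8737, n(O) = 14.12/16.00 = 0.8825
Ratios (÷ 0.8737): C 6.014, H 7.017, F 1.000, O 1.010
→ C6H7FO

C6H7FO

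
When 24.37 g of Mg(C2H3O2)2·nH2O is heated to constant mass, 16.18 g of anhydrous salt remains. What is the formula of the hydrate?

Mg(C2H3O2)2·4H2O

Mass of water lost = 24.37 − 16.18 = 8.19 g → 8.19 / 18.02 = 0.4545 mol H2O
Molar mass of Mg(C2H3O2)2 = 142.40 g/mol → mol Mg(C2H3O2)2 = 16.18 / 142.40 = 0.1136
n = 0.4545 / 0.1136 = 4.00 ≈ 4 → Mg(C2H3O2)2·4H2O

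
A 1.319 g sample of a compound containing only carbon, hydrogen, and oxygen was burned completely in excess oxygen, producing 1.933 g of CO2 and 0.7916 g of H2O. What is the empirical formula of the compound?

mol C = 1.933 / 44.01 = 0.04392; mass C = 0.04392 × 12.01 = 0.5275 g
mol H = 2 × (0.7916 / 18.02) = 0.08786; mass H = 0.08786 × 1.008 = 0.08856 g
mass O = 1.319 − (0.6161) = 0.7029 g → mol O = 0.04393
Ratios (÷ 0.04392): C 1.000, H 2.000, O 1.000
→ CH2O

CH2O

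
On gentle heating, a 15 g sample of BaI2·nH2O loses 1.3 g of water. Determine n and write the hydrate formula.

Mass of anhydrous BaI2 = 15 − 1.3 = 13.7 g
mol H2O = 1.3 / 18.02 = 0.07214
Molar mass of BaI2 = 391.13 g/mol → mol BaI2 = 13.7 / 391.13 = 0.03503
n = 0.07214 / 0.03503 = 2.06 ≈ 2 → BaI2·2H2O

BaI2·2H2O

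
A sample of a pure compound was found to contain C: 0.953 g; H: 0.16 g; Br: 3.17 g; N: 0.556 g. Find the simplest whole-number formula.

C2H4BrN

Moles — C: 0.953 / 12.01 = 0.07935 mol; H: 0.16 / 1.008 = 0.1587 mol; Br: 3.17 / 79.90 = 0.03967 mol; N: 0.556 / 14.01 = 0.03969 mol
Ratios (÷ 0.03967): C 2.000, H 4.001, Br 1.000, N 1.000
→ C2H4BrN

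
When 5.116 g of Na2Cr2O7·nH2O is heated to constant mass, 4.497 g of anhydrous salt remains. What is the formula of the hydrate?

Mass of water lost = 5.116 − 4.497 = 0.619 g → 0.619 / 18.02 = 0.03435 mol H2O
Molar mass of Na2Cr2O7 = 261.98 g/mol → mol Na2Cr2O7 = 4.497 / 261.98 = 0.01717
n = 0.03435 / 0.01717 = 2.00 ≈ 2 → Na2Cr2O7·2H2O

Na2Cr2O7·2H2O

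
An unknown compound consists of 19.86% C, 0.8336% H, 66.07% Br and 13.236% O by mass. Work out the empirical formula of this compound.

Assume 100 g: 19.86 g C, 0.8336 g H, 66.07 g Br, 13.236 g O.
Moles — C: 19.86 / 12.01 = 1.654 mol; H: 0.8336 / 1.008 = 0.827 mol; Br: 66.07 / 79.90 = 0.8269 mol; O: 13.236 / 16.00 = 0.8273 mol
Ratios (÷ 0.8269): C 2.000, H 1.000, Br 1.000, O 1.000
≈ 2:1:1:1 → C2HBrO

C2HBrO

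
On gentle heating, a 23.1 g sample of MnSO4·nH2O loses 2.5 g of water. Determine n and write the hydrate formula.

Mass of anhydrous MnSO4 = 23.1 − 2.5 = 20.6 g
mol H2O = 2.5 / 18.02 = 0.1387
Molar mass of MnSO4 = 151.01 g/mol → mol MnSO4 = 20.6 / 151.01 = 0.1364
n = 0.1387 / 0.1364 = 1.02 ≈ 1 → MnSO4·H2O

MnSO4·H2O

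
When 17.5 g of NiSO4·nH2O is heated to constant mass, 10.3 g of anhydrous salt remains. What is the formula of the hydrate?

Mass of water lost = 17.5 − 10.3 = 7.2 g → 7.2 / 18.02 = 0.3996 mol H2O
Molar mass of NiSO4 = 154.76 g/mol → mol NiSO4 = 10.3 / 154.76 = 0.06655
n = 0.3996 / 0.06655 = 6.00 ≈ 6 → NiSO4·6H2O

NiSO4·6H2O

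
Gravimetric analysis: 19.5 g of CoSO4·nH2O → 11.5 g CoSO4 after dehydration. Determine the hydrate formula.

Mass of water lost = 19.5 − 11.5 = 8 g → 8 / 18.02 = 0.444 mol H2O
Molar mass of CoSO4 = 155.00 g/mol → mol CoSO4 = 11.5 / 155.00 = 0.07419
n = 0.444 / 0.07419 = 5.98 ≈ 6 → CoSO4·6H2O

CoSO4·6H2O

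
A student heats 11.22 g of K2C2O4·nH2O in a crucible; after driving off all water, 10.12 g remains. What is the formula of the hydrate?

Mass of water lost = 11.22 − 10.12 = 1.1 g → 1.1 / 18.02 = 0.06104 mol H2O
Molar mass of K2C2O4 = 166.22 g/mol → mol K2C2O4 = 10.12 / 166.22 = 0.06088
n = 0.06104 / 0.06088 = 1.00 ≈ 1 → K2C2O4·H2O

K2C2O4·H2O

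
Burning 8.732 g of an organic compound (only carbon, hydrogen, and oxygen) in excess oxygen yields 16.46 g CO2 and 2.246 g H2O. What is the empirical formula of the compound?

mol C = 16.46 / 44.01 = 0.3740; mass C = 0.3740 × 12.01 = 4.492 g
mol H = 2 × (2.246 / 18.02) = 0.2493; mass H = 0.2493 × 1.008 = 0.2513 g
mass O = 8.732 − (4.743) = 3.989 g → mol O = 0.2493
Smallest is H at 0.2493 mol; normalising gives C 1.500, H 1.000, O 1.000
Scaling by 2: C 3.00, H 2.00, O 2.00 → C3H2O2

C3H2O2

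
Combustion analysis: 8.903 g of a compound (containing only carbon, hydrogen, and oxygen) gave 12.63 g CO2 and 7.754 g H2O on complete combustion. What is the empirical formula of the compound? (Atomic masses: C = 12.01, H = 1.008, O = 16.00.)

CH3O

mol C = 12.63 / 44.01 = 0.2870; mass C = 0.2870 × 12.01 = 3.447 g
mol H = 2 × (7.754 / 18.02) = 0.8606; mass H = 0.8606 × 1.008 = 0.8675 g
mass O = 8.903 − (4.314) = 4.589 g → mol O = 0.2868
Smallest is O at 0.2868 mol; normalising gives C 1.001, H 3.001, O 1.000
→ CH3O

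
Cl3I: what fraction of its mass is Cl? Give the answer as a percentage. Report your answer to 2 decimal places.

45.59%

Molar mass = 3(35.45) + 1(126.90) = 233.250 g/mol
Mass of Cl per mole = 3 × 35.45 = 106.350 g
% Cl = 106.350 / 233.250 × 100 = 45.59%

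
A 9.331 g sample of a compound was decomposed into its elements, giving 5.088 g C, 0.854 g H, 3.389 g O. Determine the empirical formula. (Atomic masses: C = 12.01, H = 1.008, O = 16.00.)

Moles — C: 5.088 / 12.01 = 0.4236 mol; H: 0.854 / 1.008 = 0.8472 mol; O: 3.389 / 16.00 = 0.2118 mol
Divide by the smallest (0.2118 mol O): C 2.000, H 4.000, O 1.000
→ C2H4O

C2H4O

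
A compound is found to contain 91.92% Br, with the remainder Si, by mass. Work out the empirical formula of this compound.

Assume 100 g: 91.92 g Br, 8.08 g Si.
Moles — Br: 91.92 / 79.90 = 1.15 mol; Si: 8.08 / 28.09 = 0.2876 mol
Ratios (÷ 0.2876): Br 3.999, Si 1.000
≈ 4:1 → Br4Si

Br4Si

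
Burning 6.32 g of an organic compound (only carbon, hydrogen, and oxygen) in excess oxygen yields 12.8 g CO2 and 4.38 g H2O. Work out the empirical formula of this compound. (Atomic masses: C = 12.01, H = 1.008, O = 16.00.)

C6H10O3

mol C = 12.8 / 44.01 = 0.2908; mass C = 0.2908 × 12.01 = 3.493 g
mol H = 2 × (4.38 / 18.02) = 0.4861; mass H = 0.4861 × 1.008 = 0.4900 g
mass O = 6.32 − (3.983) = 2.337 g → mol O = 0.1461
Ratios (÷ 0.1461): C 1.991, H 3.328, O 1.000
Scaling by 3: C 5.97, H 9.98, O 3.00 → C6H10O3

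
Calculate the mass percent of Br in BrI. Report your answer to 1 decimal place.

Molar mass = 1(79.90) + 1(126.90) = 206.800 g/mol
Mass of Br per mole = 1 × 79.90 = 79.900 g
% Br = 79.900 / 206.800 × 100 = 38.6%

38.6%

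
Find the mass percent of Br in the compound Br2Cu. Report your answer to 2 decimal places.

Molar mass = 2(79.90) + 1(63.55) = 223.350 g/mol
Mass of Br per mole = 2 × 79.90 = 159.800 g
% Br = 159.800 / 223.350 × 100 = 71.55%

71.55%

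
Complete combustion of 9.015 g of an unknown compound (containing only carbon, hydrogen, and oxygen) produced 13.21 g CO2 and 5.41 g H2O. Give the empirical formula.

mol C = 13.21 / 44.01 = 0.3002; mass C = 0.3002 × 12.01 = 3.605 g
mol H = 2 × (5.41 / 18.02) = 0.6004; mass H = 0.6004 × 1.008 = 0.6052 g
mass O = 9.015 − (4.210) = 4.805 g → mol O = 0.3003
Ratios (÷ 0.3002): C 1.000, H 2.000, O 1.000
→ CH2O

CH2O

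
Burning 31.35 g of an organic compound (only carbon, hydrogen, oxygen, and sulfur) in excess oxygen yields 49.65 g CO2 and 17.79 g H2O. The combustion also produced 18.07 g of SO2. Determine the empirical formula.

mol C = 49.65 / 44.01 = 1.128; mass C = 1.128 × 12.01 = 13.55 g
mol H = 2 × (17.79 / 18.02) = 1.974; mass H = 1.974 × 1.008 = 1.990 g
mol S = 18.07 / 64.07 = 0.2820; mass S = 9.045 g
mass O = 31.35 − (24.58) = 6.766 g → mol O = 0.4229
Divide by the smallest (0.282 mol S): C 4.000, H 7.001, O 1.499, S 1.000
Multiply by 2: C 8.00, H 14.00, O 3.00, S 2.00 → C8H14O3S2

C8H14O3S2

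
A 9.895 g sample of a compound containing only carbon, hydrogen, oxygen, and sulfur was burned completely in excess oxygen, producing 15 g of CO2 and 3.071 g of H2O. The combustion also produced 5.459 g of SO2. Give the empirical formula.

C4H4O2S

mol C = 15 / 44.01 = 0.3408; mass C = 0.3408 × 12.01 = 4.093 g
mol H = 2 × (3.071 / 18.02) = 0.3408; mass H = 0.3408 × 1.008 = 0.3436 g
mol S = 5.459 / 64.07 = 0.08520; mass S = 2.732 g
mass O = 9.895 − (7.169) = 2.726 g → mol O = 0.1703
Smallest is S at 0.0852 mol; normalising gives C 4.000, H 4.000, O 1.999, S 1.000
≈ 4:4:2:1 → C4H4O2S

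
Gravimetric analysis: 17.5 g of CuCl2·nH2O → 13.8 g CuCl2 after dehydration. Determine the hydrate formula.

Mass of water lost = 17.5 − 13.8 = 3.7 g → 3.7 / 18.02 = 0.2053 mol H2O
Molar mass of CuCl2 = 134.45 g/mol → mol CuCl2 = 13.8 / 134.45 = 0.1026
n = 0.2053 / 0.1026 = 2.00 ≈ 2 → CuCl2·2H2O

CuCl2·2H2O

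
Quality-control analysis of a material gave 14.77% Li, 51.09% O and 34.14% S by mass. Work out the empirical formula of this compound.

Li2O3S

Assume 100 g: 14.77 g Li, 51.09 g O, 34.14 g S.
Li: 14.77 g ÷ 6.94 g/mol = 2.128 mol
O: 51.09 g ÷ 16.00 g/mol = 3.193 mol
S: 34.14 g ÷ 32.07 g/mol = 1.065 mol
Ratios (÷ 1.065): Li 1.999, O 3.000, S 1.000
≈ 2:3:1 → Li2O3S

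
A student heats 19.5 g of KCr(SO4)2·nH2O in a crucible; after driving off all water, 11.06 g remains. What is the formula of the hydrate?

KCr(SO4)2·12H2O

Mass of water lost = 19.5 − 11.06 = 8.44 g → 8.44 / 18.02 = 0.4684 mol H2O
Molar mass of KCr(SO4)2 = 283.24 g/mol → mol KCr(SO4)2 = 11.06 / 283.24 = 0.03905
n = 0.4684 / 0.03905 = 11.99 ≈ 12 → KCr(SO4)2·12H2O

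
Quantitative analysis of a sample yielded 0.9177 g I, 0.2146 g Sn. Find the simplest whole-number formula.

I4Sn

I: 0.9177 g ÷ 126.90 g/mol = 0.007232 mol
Sn: 0.2146 g ÷ 118.71 g/mol = 0.001808 mol
Smallest is Sn at 0.001808 mol; normalising gives I 4.000, Sn 1.000
Ratio ≈ 4:1, so the empirical formula is I4Sn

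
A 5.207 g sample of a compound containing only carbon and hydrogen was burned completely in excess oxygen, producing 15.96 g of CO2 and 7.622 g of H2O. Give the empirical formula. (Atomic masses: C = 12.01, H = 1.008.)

C3H7

mol C = 15.96 / 44.01 = 0.3626; mass C = 0.3626 × 12.01 = 4.355 g
mol H = 2 × (7.622 / 18.02) = 0.8459; mass H = 0.8459 × 1.008 = 0.8527 g
Divide by the smallest (0.3626 mol C): C 1.000, H 2.333
Scaling by 3: C 3.00, H 7.00 → C3H7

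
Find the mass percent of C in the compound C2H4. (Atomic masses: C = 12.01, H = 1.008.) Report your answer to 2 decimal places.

Molar mass = 2(12.01) + 4(1.008) = 28.052 g/mol
Mass of C per mole = 2 × 12.01 = 24.020 g
% C = 24.020 / 28.052 × 100 = 85.63%

85.63%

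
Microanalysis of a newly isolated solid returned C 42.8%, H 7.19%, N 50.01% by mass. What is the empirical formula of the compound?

CH2N

Assume 100 g: 42.8 g C, 7.19 g H, 50.01 g N.
C: 42.8 g ÷ 12.01 g/mol = 3.564 mol
H: 7.19 g ÷ 1.008 g/mol = 7.133 mol
N: 50.01 g ÷ 14.01 g/mol = 3.57 mol
Ratios (÷ 3.564): C 1.000, H 2.002, N 1.002
Ratio ≈ 1:2:1, so the empirical formula is CH2N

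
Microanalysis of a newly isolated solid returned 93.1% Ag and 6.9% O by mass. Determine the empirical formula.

Assume 100 g: 93.1 g Ag, 6.9 g O.
n(Ag) = 93.1/107.87 = 0.8631, n(O) = 6.9/16.00 = 0.4313
Smallest is O at 0.4313 mol; normalising gives Ag 2.001, O 1.000
→ Ag2O

Ag2O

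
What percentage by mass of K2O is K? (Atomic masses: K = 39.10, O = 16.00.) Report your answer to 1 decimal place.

Molar mass = 2(39.10) + 1(16.00) = 94.200 g/mol
Mass of K per mole = 2 × 39.10 = 78.200 g
% K = 78.200 / 94.200 × 100 = 83.0%

83.0%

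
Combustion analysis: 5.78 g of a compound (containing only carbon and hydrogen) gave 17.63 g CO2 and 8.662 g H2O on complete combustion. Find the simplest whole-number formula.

mol C = 17.63 / 44.01 = 0.4006; mass C = 0.4006 × 12.01 = 4.811 g
mol H = 2 × (8.662 / 18.02) = 0.9614; mass H = 0.9614 × 1.008 = 0.9691 g
Ratios (÷ 0.4006): C 1.000, H 2.400
Multiply by 5: C 5.00, H 12.00 → C5H12

C5H12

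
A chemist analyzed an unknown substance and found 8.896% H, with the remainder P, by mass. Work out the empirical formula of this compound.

H3P

Assume 100 g: 8.896 g H, 91.104 g P.
n(H) = 8.896/1.008 = 8.825, n(P) = 91.104/30.97 = 2.942
Divide by the smallest (2.942 mol P): H 3.000, P 1.000
Ratio ≈ 3:1, so the empirical formula is H3P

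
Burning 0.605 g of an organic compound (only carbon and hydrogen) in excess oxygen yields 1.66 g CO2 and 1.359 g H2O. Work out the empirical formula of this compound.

mol C = 1.66 / 44.01 = 0.03772; mass C = 0.03772 × 12.01 = 0.4530 g
mol H = 2 × (1.359 / 18.02) = 0.1508; mass H = 0.1508 × 1.008 = 0.1520 g
Divide by the smallest (0.03772 mol C): C 1.000, H 3.999
→ CH4

CH4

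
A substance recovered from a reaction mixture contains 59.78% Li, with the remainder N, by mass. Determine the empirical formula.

Assume 100 g: 59.78 g Li, 40.22 g N.
n(Li) = 59.78/6.94 = 8.614, n(N) = 40.22/14.01 = 2.871
Divide by the smallest (2.871 mol N): Li 3.000, N 1.000
≈ 3:1 → Li3N

Li3N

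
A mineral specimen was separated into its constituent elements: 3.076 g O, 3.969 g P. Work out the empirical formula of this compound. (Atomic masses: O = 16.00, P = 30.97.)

O: 3.076 g ÷ 16.00 g/mol = 0.1923 mol
P: 3.969 g ÷ 30.97 g/mol = 0.1282 mol
Divide by the smallest (0.1282 mol P): O 1.500, P 1.000
×2: O 3.00, P 2.00 → O3P2

O3P2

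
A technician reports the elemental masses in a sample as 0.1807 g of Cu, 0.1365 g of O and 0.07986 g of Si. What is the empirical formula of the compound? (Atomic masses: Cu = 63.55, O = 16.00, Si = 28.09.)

CuO3Si

Moles — Cu: 0.1807 / 63.55 = 0.002843 mol; O: 0.1365 / 16.00 = 0.008531 mol; Si: 0.07986 / 28.09 = 0.002843 mol
Ratios (÷ 0.002843): Cu 1.000, O 3.001, Si 1.000
→ CuO3Si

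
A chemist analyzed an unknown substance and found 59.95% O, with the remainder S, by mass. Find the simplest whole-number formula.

Assume 100 g: 59.95 g O, 40.05 g S.
O: 59.95 g ÷ 16.00 g/mol = 3.747 mol
S: 40.05 g ÷ 32.07 g/mol = 1.249 mol
Ratios (÷ 1.249): O 3.000, S 1.000
→ O3S

O3S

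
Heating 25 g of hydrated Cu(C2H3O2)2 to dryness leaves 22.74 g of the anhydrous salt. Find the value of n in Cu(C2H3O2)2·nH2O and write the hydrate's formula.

Mass of water lost = 25 − 22.74 = 2.26 g → 2.26 / 18.02 = 0.1254 mol H2O
Molar mass of Cu(C2H3O2)2 = 181.64 g/mol → mol Cu(C2H3O2)2 = 22.74 / 181.64 = 0.1252
n = 0.1254 / 0.1252 = 1.00 ≈ 1 → Cu(C2H3O2)2·H2O

Cu(C2H3O2)2·H2O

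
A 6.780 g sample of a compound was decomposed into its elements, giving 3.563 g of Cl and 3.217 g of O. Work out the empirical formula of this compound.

ClO2

Cl: 3.563 g ÷ 35.45 g/mol = 0.1005 mol
O: 3.217 g ÷ 16.00 g/mol = 0.2011 mol
Ratios (÷ 0.1005): Cl 1.000, O 2.000
Ratio ≈ 1:2, so the empirical formula is ClO2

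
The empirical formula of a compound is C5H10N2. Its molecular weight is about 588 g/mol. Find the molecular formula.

Empirical-formula mass = 98.15 g/mol
n = 588 / 98.15 = 5.99 ≈ 6
Molecular formula = (C5H10N2)6 = C30H60N12

C30H60N12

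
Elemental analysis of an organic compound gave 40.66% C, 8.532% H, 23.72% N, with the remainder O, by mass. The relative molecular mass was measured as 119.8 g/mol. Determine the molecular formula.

C4H10N2O2

Assume 100 g: 40.66 g C, 8.532 g H, 23.72 g N, 27.088 g O.
n(C) = 40.66/12.01 = 3.386, n(H) = 8.532/1.008 = 8.464, n(N) = 23.72/14.01 = 1.693, n(O) = 27.088/16.00 = 1.693
Ratios (÷ 1.693): C 2.000, H 5.000, N 1.000, O 1.000
Ratio ≈ 2:5:1:1, so the empirical formula is C2H5NO
Empirical-formula mass = 59.07 g/mol
n = 119.8 / 59.07 = 2.03 ≈ 2
Molecular formula = (C2H5NO)×2 = C4H10N2O2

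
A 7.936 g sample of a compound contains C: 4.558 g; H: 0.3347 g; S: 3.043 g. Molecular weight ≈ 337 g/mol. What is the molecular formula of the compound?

C: 4.558 g ÷ 12.01 g/mol = 0.3795 mol
H: 0.3347 g ÷ 1.008 g/mol = 0.332 mol
S: 3.043 g ÷ 32.07 g/mol = 0.09489 mol
Smallest is S at 0.09489 mol; normalising gives C 4.000, H 3.499, S 1.000
×2: C 8.00, H 7.00, S 2.00 → C8H7S2
Empirical-formula mass = 167.28 g/mol
n = 337 / 167.28 = 2.01 ≈ 2
Molecular formula = (C8H7S2)×2 = C16H14S4

C16H14S4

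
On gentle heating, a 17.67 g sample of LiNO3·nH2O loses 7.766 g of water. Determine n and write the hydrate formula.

Mass of anhydrous LiNO3 = 17.67 − 7.766 = 9.904 g
mol H2O = 7.766 / 18.02 = 0.431
Molar mass of LiNO3 = 68.95 g/mol → mol LiNO3 = 9.904 / 68.95 = 0.1436
n = 0.431 / 0.1436 = 3.00 ≈ 3 → LiNO3·3H2O

LiNO3·3H2O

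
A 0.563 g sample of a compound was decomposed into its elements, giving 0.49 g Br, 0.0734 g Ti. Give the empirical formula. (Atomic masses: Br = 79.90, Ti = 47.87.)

Br4Ti

Moles — Br: 0.49 / 79.90 = 0.006133 mol; Ti: 0.0734 / 47.87 = 0.001533 mol
Smallest is Ti at 0.001533 mol; normalising gives Br 4.000, Ti 1.000
→ Br4Ti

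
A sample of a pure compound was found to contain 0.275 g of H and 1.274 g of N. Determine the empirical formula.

H3N

Moles — H: 0.275 / 1.008 = 0.2728 mol; N: 1.274 / 14.01 = 0.09094 mol
Ratios (÷ 0.09094): H 3.000, N 1.000
≈ 3:1 → H3N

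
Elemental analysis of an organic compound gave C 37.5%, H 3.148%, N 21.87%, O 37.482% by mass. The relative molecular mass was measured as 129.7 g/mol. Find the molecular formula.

C4H4N2O3

Assume 100 g: 37.5 g C, 3.148 g H, 21.87 g N, 37.482 g O.
C: 37.5 g ÷ 12.01 g/mol = 3.122 mol
H: 3.148 g ÷ 1.008 g/mol = 3.123 mol
N: 21.87 g ÷ 14.01 g/mol = 1.561 mol
O: 37.482 g ÷ 16.00 g/mol = 2.343 mol
Divide by the smallest (1.561 mol N): C 2.000, H 2.001, N 1.000, O 1.501
×2: C 4.00, H 4.00, N 2.00, O 3.00 → C4H4N2O3
Empirical-formula mass = 128.09 g/mol
n = 129.7 / 128.09 = 1.01 ≈ 1
Molecular formula = empirical formula = C4H4N2O3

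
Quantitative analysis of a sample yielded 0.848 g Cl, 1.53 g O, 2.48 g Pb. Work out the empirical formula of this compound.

Cl2O8Pb

Moles — Cl: 0.848 / 35.45 = 0.02392 mol; O: 1.53 / 16.00 = 0.09563 mol; Pb: 2.48 / 207.2 = 0.01197 mol
Ratios (÷ 0.01197): Cl 1.999, O 7.989, Pb 1.000
≈ 2:8:1 → Cl2O8Pb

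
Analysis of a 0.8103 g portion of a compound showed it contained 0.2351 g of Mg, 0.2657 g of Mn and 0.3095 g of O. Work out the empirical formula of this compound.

Moles — Mg: 0.2351 / 24.31 = 0.009671 mol; Mn: 0.2657 / 54.94 = 0.004836 mol; O: 0.3095 / 16.00 = 0.01934 mol
Ratios (÷ 0.004836): Mg 2.000, Mn 1.000, O 4.000
Ratio ≈ 2:1:4, so the empirical formula is Mg2MnO4

Mg2MnO4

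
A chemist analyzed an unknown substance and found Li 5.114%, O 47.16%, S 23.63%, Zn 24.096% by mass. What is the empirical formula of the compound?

Assume 100 g: 5.114 g Li, 47.16 g O, 23.63 g S, 24.096 g Zn.
Moles — Li: 5.114 / 6.94 = 0.7369 mol; O: 47.16 / 16.00 = 2.947 mol; S: 23.63 / 32.07 = 0.7368 mol; Zn: 24.096 / 65.38 = 0.3686 mol
Ratios (÷ 0.3686): Li 1.999, O 7.997, S 1.999, Zn 1.000
≈ 2:8:2:1 → Li2O8S2Zn

Li2O8S2Zn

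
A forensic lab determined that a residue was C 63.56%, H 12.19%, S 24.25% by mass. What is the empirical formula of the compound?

Assume 100 g: 63.56 g C, 12.19 g H, 24.25 g S.
n(C) = 63.56/12.01 = 5.292, n(H) = 12.19/1.008 = 12.09, n(S) = 24.25/32.07 = 0.7562
Smallest is S at 0.7562 mol; normalising gives C 6.999, H 15.993, S 1.000
≈ 7:16:1 → C7H16S

C7H16S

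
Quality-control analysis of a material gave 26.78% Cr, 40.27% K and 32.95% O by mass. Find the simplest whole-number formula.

CrK2O4

Assume 100 g: 26.78 g Cr, 40.27 g K, 32.95 g O.
Cr: 26.78 g ÷ 52.00 g/mol = 0.515 mol
K: 40.27 g ÷ 39.10 g/mol = 1.03 mol
O: 32.95 g ÷ 16.00 g/mol = 2.059 mol
Ratios (÷ 0.515): Cr 1.000, K 2.000, O 3.999
≈ 1:2:4 → CrK2O4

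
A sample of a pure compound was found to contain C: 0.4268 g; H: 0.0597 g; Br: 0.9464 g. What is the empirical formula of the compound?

C: 0.4268 g ÷ 12.01 g/mol = 0.03554 mol
H: 0.0597 g ÷ 1.008 g/mol = 0.05923 mol
Br: 0.9464 g ÷ 79.90 g/mol = 0.01184 mol
Divide by the smallest (0.01184 mol Br): C 3.000, H 5.000, Br 1.000
Ratio ≈ 3:5:1, so the empirical formula is C3H5Br

C3H5Br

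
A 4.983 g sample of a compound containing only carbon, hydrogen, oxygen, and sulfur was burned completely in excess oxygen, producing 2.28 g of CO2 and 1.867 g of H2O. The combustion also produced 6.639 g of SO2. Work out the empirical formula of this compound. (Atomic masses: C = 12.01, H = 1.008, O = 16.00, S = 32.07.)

mol C = 2.28 / 44.01 = 0.05181; mass C = 0.05181 × 12.01 = 0.6222 g
mol H = 2 × (1.867 / 18.02) = 0.2072; mass H = 0.2072 × 1.008 = 0.2089 g
mol S = 6.639 / 64.07 = 0.1036; mass S = 3.323 g
mass O = 4.983 − (4.154) = 0.8288 g → mol O = 0.05180
Ratios (÷ 0.0518): C 1.000, H 4.000, O 1.000, S 2.000
≈ 1:4:1:2 → CH4OS2

CH4OS2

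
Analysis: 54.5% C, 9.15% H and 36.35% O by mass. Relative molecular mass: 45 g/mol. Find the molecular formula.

Assume 100 g: 54.5 g C, 9.15 g H, 36.35 g O.
Moles — C: 54.5 / 12.01 = 4.538 mol; H: 9.15 / 1.008 = 9.077 mol; O: 36.35 / 16.00 = 2.272 mol
Smallest is O at 2.272 mol; normalising gives C 1.997, H 3.996, O 1.000
→ C2H4O
Empirical-formula mass = 44.05 g/mol
n = 45 / 44.05 = 1.02 ≈ 1
Molecular formula = empirical formula = C2H4O

C2H4O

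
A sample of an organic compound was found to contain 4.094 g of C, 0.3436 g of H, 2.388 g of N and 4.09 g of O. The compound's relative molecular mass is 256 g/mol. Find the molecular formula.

n(C) = 4.094/12.01 = 0.3409, n(H) = 0.3436/1.008 = 0.3409, n(N) = 2.388/14.01 = 0.1704, n(O) = 4.09/16.00 = 0.2556
Divide by the smallest (0.1704 mol N): C 2.000, H 2.000, N 1.000, O 1.500
×2: C 4.00, H 4.00, N 2.00, O 3.00 → C4H4N2O3
Empirical-formula mass = 128.09 g/mol
n = 256 / 128.09 = 2.00 ≈ 2
Molecular formula = (C4H4N2O3)×2 = C8H8N4O6

C8H8N4O6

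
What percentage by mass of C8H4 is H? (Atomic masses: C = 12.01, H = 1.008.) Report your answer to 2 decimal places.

4.03%

Molar mass = 8(12.01) + 4(1.008) = 100.112 g/mol
Mass of H per mole = 4 × 1.008 = 4.032 g
% H = 4.032 / 100.112 × 100 = 4.03%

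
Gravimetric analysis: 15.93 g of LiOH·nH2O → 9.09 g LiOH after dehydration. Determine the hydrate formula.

LiOH·H2O

Mass of water lost = 15.93 − 9.09 = 6.84 g → 6.84 / 18.02 = 0.3796 mol H2O
Molar mass of LiOH = 23.95 g/mol → mol LiOH = 9.09 / 23.95 = 0.3796
n = 0.3796 / 0.3796 = 1.00 ≈ 1 → LiOH·H2O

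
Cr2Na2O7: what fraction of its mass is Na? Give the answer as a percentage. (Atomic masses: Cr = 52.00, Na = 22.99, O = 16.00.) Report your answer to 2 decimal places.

17.55%

Molar mass = 2(52.00) + 2(22.99) + 7(16.00) = 261.980 g/mol
Mass of Na per mole = 2 × 22.99 = 45.980 g
% Na = 45.980 / 261.980 × 100 = 17.55%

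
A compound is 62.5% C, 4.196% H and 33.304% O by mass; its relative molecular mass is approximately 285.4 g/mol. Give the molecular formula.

Assume 100 g: 62.5 g C, 4.196 g H, 33.304 g O.
Moles — C: 62.5 / 12.01 = 5.204 mol; H: 4.196 / 1.008 = 4.163 mol; O: 33.304 / 16.00 = 2.082 mol
Smallest is O at 2.082 mol; normalising gives C 2.500, H 2.000, O 1.000
Multiply by 2: C 5.00, H 4.00, O 2.00 → C5H4O2
Empirical-formula mass = 96.08 g/mol
n = 285.4 / 96.08 = 2.97 ≈ 3
Molecular formula = (C5H4O2)×3 = C15H12O6

C15H12O6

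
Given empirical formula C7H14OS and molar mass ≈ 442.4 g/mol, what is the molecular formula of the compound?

C21H42O3S3

Empirical-formula mass = 146.25 g/mol
n = 442.4 / 146.25 = 3.02 ≈ 3
Molecular formula = (C7H14OS)3 = C21H42O3S3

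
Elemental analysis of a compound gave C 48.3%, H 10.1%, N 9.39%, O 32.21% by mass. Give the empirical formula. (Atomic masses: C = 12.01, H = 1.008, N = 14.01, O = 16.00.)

C6H15NO3

Assume 100 g: 48.3 g C, 10.1 g H, 9.39 g N, 32.21 g O.
C: 48.3 g ÷ 12.01 g/mol = 4.022 mol
H: 10.1 g ÷ 1.008 g/mol = 10.02 mol
N: 9.39 g ÷ 14.01 g/mol = 0.6702 mol
O: 32.21 g ÷ 16.00 g/mol = 2.013 mol
Ratios (÷ 0.6702): C 6.000, H 14.950, N 1.000, O 3.004
→ C6H15NO3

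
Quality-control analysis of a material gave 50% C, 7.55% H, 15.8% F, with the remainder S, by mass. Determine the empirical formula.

Assume 100 g: 50 g C, 7.55 g H, 15.8 g F, 26.65 g S.
n(C) = 50/12.01 = 4.163, n(H) = 7.55/1.008 = 7.49, n(F) = 15.8/19.00 = 0.8316, n(S) = 26.65/32.07 = 0.831
Smallest is S at 0.831 mol; normalising gives C 5.010, H 9.013, F 1.001, S 1.000
≈ 5:9:1:1 → C5H9FS

C5H9FS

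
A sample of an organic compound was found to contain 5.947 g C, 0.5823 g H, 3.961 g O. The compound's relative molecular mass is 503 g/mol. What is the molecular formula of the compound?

C24H28O12

n(C) = 5.947/12.01 = 0.4952, n(H) = 0.5823/1.008 = 0.5777, n(O) = 3.961/16.00 = 0.2476
Smallest is O at 0.2476 mol; normalising gives C 2.000, H 2.333, O 1.000
Scaling by 3: C 6.00, H 7.00, O 3.00 → C6H7O3
Empirical-formula mass = 127.12 g/mol
n = 503 / 127.12 = 3.96 ≈ 4
Molecular formula = (C6H7O3)×4 = C24H28O12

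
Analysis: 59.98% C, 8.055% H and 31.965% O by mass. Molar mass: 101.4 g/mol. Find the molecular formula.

Assume 100 g: 59.98 g C, 8.055 g H, 31.965 g O.
C: 59.98 g ÷ 12.01 g/mol = 4.994 mol
H: 8.055 g ÷ 1.008 g/mol = 7.991 mol
O: 31.965 g ÷ 16.00 g/mol = 1.998 mol
Ratios (÷ 1.998): C 2.500, H 4.000, O 1.000
Multiply by 2: C 5.00, H 8.00, O 2.00 → C5H8O2
Empirical-formula mass = 100.11 g/mol
n = 101.4 / 100.11 = 1.01 ≈ 1
Molecular formula = empirical formula = C5H8O2

C5H8O2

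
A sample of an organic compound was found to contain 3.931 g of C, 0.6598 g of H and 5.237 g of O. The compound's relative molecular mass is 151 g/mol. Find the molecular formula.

C5H10O5

n(C) = 3.931/12.01 = 0.3273, n(H) = 0.6598/1.008 = 0.6546, n(O) = 5.237/16.00 = 0.3273
Smallest is C at 0.3273 mol; normalising gives C 1.000, H 2.000, O 1.000
≈ 1:2:1 → CH2O
Empirical-formula mass = 30.03 g/mol
n = 151 / 30.03 = 5.03 ≈ 5
Molecular formula = (CH2O)×5 = C5H10O5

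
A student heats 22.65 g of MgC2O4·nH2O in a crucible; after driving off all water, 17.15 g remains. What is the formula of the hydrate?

MgC2O4·2H2O

Mass of water lost = 22.65 − 17.15 = 5.5 g → 5.5 / 18.02 = 0.3052 mol H2O
Molar mass of MgC2O4 = 112.33 g/mol → mol MgC2O4 = 17.15 / 112.33 = 0.1527
n = 0.3052 / 0.1527 = 2.00 ≈ 2 → MgC2O4·2H2O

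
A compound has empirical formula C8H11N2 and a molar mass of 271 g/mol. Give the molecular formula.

C16H22N4

Empirical-formula mass = 135.19 g/mol
n = 271 / 135.19 = 2.00 ≈ 2
Molecular formula = (C8H11N2)2 = C16H22N4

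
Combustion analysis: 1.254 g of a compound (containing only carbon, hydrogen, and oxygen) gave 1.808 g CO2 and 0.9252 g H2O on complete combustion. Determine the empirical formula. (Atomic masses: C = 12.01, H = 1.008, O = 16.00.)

mol C = 1.808 / 44.01 = 0.04108; mass C = 0.04108 × 12.01 = 0.4934 g
mol H = 2 × (0.9252 / 18.02) = 0.1027; mass H = 0.1027 × 1.008 = 0.1035 g
mass O = 1.254 − (0.5969) = 0.6571 g → mol O = 0.04107
Divide by the smallest (0.04107 mol O): C 1.000, H 2.500, O 1.000
Scaling by 2: C 2.00, H 5.00, O 2.00 → C2H5O2

C2H5O2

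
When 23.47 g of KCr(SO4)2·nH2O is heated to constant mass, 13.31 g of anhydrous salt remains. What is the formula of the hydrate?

Mass of water lost = 23.47 − 13.31 = 10.16 g → 10.16 / 18.02 = 0.5638 mol H2O
Molar mass of KCr(SO4)2 = 283.24 g/mol → mol KCr(SO4)2 = 13.31 / 283.24 = 0.04699
n = 0.5638 / 0.04699 = 12.00 ≈ 12 → KCr(SO4)2·12H2O

KCr(SO4)2·12H2O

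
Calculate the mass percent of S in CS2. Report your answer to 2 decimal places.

Molar mass = 1(12.01) + 2(32.07) = 76.150 g/mol
Mass of S per mole = 2 × 32.07 = 64.140 g
% S = 64.140 / 76.150 × 100 = 84.23%

84.23%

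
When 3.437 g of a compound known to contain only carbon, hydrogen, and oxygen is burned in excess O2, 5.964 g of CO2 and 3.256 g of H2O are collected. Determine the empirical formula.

mol C = 5.964 / 44.01 = 0.1355; mass C = 0.1355 × 12.01 = 1.628 g
mol H = 2 × (3.256 / 18.02) = 0.3614; mass H = 0.3614 × 1.008 = 0.3643 g
mass O = 3.437 − (1.992) = 1.445 g → mol O = 0.09033
Divide by the smallest (0.09033 mol O): C 1.500, H 4.001, O 1.000
Multiply by 2: C 3.00, H 8.00, O 2.00 → C3H8O2

C3H8O2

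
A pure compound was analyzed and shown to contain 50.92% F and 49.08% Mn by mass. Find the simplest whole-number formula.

F3Mn

Assume 100 g: 50.92 g F, 49.08 g Mn.
F: 50.92 g ÷ 19.00 g/mol = 2.68 mol
Mn: 49.08 g ÷ 54.94 g/mol = 0.8933 mol
Smallest is Mn at 0.8933 mol; normalising gives F 3.000, Mn 1.000
→ F3Mn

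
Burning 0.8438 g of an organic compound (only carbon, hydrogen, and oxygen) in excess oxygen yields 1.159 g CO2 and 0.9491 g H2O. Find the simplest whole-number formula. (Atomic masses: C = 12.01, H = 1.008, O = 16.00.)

mol C = 1.159 / 44.01 = 0.02633; mass C = 0.02633 × 12.01 = 0.3163 g
mol H = 2 × (0.9491 / 18.02) = 0.1053; mass H = 0.1053 × 1.008 = 0.1062 g
mass O = 0.8438 − (0.4225) = 0.4213 g → mol O = 0.02633
Ratios (÷ 0.02633): C 1.000, H 4.000, O 1.000
Ratio ≈ 1:4:1, so the empirical formula is CH4O

CH4O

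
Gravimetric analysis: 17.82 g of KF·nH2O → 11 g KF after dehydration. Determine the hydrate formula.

Mass of water lost = 17.82 − 11 = 6.82 g → 6.82 / 18.02 = 0.3785 mol H2O
Molar mass of KF = 58.10 g/mol → mol KF = 11 / 58.10 = 0.1893
n = 0.3785 / 0.1893 = 2.00 ≈ 2 → KF·2H2O

KF·2H2O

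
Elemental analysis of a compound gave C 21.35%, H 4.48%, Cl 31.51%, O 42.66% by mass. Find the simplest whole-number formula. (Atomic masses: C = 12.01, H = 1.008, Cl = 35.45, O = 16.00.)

C2H5ClO3

Assume 100 g: 21.35 g C, 4.48 g H, 31.51 g Cl, 42.66 g O.
Moles — C: 21.35 / 12.01 = 1.778 mol; H: 4.48 / 1.008 = 4.444 mol; Cl: 31.51 / 35.45 = 0.8889 mol; O: 42.66 / 16.00 = 2.666 mol
Divide by the smallest (0.8889 mol Cl): C 2.000, H 5.000, Cl 1.000, O 3.000
Ratio ≈ 2:5:1:3, so the empirical formula is C2H5ClO3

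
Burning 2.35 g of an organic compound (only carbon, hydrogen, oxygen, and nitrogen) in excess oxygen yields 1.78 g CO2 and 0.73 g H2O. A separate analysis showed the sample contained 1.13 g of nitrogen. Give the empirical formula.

CH2N2O

mol C = 1.78 / 44.01 = 0.04045; mass C = 0.04045 × 12.01 = 0.4857 g
mol H = 2 × (0.73 / 18.02) = 0.08102; mass H = 0.08102 × 1.008 = 0.08167 g
mol N = 1.13 / 14.01 = 0.08066
mass O = 2.35 − (1.697) = 0.6526 g → mol O = 0.04079
Ratios (÷ 0.04045): C 1.000, H 2.003, N 1.994, O 1.008
≈ 1:2:2:1 → CH2N2O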